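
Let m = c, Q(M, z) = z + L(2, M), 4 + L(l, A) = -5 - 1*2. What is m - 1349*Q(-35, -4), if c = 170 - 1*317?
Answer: 20088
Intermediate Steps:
L(l, A) = -11 (L(l, A) = -4 + (-5 - 1*2) = -4 + (-5 - 2) = -4 - 7 = -11)
c = -147 (c = 170 - 317 = -147)
Q(M, z) = -11 + z (Q(M, z) = z - 11 = -11 + z)
m = -147
m - 1349*Q(-35, -4) = -147 - 1349*(-11 - 4) = -147 - 1349*(-15) = -147 + 20235 = 20088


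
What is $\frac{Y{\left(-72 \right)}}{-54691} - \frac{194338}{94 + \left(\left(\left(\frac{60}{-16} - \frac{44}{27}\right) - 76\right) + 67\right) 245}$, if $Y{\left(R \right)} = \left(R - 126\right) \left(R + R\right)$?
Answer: $\frac{1137323337768}{20253882103} \approx 56.153$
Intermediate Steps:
$Y{\left(R \right)} = 2 R \left(-126 + R\right)$ ($Y{\left(R \right)} = \left(-126 + R\right) 2 R = 2 R \left(-126 + R\right)$)
$\frac{Y{\left(-72 \right)}}{-54691} - \frac{194338}{94 + \left(\left(\left(\frac{60}{-16} - \frac{44}{27}\right) - 76\right) + 67\right) 245} = \frac{2 \left(-72\right) \left(-126 - 72\right)}{-54691} - \frac{194338}{94 + \left(\left(\left(\frac{60}{-16} - \frac{44}{27}\right) - 76\right) + 67\right) 245} = 2 \left(-72\right) \left(-198\right) \left(- \frac{1}{54691}\right) - \frac{194338}{94 + \left(\left(\left(60 \left(- \frac{1}{16}\right) - \frac{44}{27}\right) - 76\right) + 67\right) 245} = 28512 \left(- \frac{1}{54691}\right) - \frac{194338}{94 + \left(\left(\left(- \frac{15}{4} - \frac{44}{27}\right) - 76\right) + 67\right) 245} = - \frac{28512}{54691} - \frac{194338}{94 + \left(\left(- \frac{581}{108} - 76\right) + 67\right) 245} = - \frac{28512}{54691} - \frac{194338}{94 + \left(- \frac{8789}{108} + 67\right) 245} = - \frac{28512}{54691} - \frac{194338}{94 - \frac{380485}{108}} = - \frac{28512}{54691} - \frac{194338}{- \frac{370333}{108}} = - \frac{28512}{54691} - - \frac{20988504}{370333} = - \frac{28512}{54691} + \frac{20988504}{370333} = \frac{1137323337768}{20253882103}$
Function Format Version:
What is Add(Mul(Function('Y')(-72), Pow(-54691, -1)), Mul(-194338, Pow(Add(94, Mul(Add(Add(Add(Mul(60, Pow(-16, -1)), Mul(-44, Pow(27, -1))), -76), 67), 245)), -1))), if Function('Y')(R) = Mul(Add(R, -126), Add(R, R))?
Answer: Rational(1137323337768, 20253882103) ≈ 56.153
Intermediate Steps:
Function('Y')(R) = Mul(2, R, Add(-126, R)) (Function('Y')(R) = Mul(Add(-126, R), Mul(2, R)) = Mul(2, R, Add(-126, R)))
Add(Mul(Function('Y')(-72), Pow(-54691, -1)), Mul(-194338, Pow(Add(94, Mul(Add(Add(Add(Mul(60, Pow(-16, -1)), Mul(-44, Pow(27, -1))), -76), 67), 245)), -1))) = Add(Mul(Mul(2, -72, Add(-126, -72)), Pow(-54691, -1)), Mul(-194338, Pow(Add(94, Mul(Add(Add(Add(Mul(60, Pow(-16, -1)), Mul(-44, Pow(27, -1))), -76), 67), 245)), -1))) = Add(Mul(Mul(2, -72, -198), Rational(-1, 54691)), Mul(-194338, Pow(Add(94, Mul(Add(Add(Add(Mul(60, Rational(-1, 16)), Mul(-44, Rational(1, 27))), -76), 67), 245)), -1))) = Add(Mul(28512, Rational(-1, 54691)), Mul(-194338, Pow(Add(94, Mul(Add(Add(Add(Rational(-15, 4), Rational(-44, 27)), -76), 67), 245)), -1))) = Add(Rational(-28512, 54691), Mul(-194338, Pow(Add(94, Mul(Add(Add(Rational(-581, 108), -76), 67), 245)), -1))) = Add(Rational(-28512, 54691), Mul(-194338, Pow(Add(94, Mul(Add(Rational(-8789, 108), 67), 245)), -1))) = Add(Rational(-28512, 54691), Mul(-194338, Pow(Add(94, Mul(Rational(-1553, 108), 245)), -1))) = Add(Rational(-28512, 54691), Mul(-194338, Pow(Add(94, Rational(-380485, 108)), -1))) = Add(Rational(-28512, 54691), Mul(-194338, Pow(Rational(-370333, 108), -1))) = Add(Rational(-28512, 54691), Mul(-194338, Rational(-108, 370333))) = Add(Rational(-28512, 54691), Rational(20988504, 370333)) = Rational(1137323337768, 20253882103)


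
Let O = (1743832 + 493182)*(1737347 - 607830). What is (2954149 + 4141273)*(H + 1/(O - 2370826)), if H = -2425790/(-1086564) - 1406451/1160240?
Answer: 720661698699730323883647648307/99543804196737348152760 ≈ 7.2396e+6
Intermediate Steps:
H = 321574891309/315168753840 (H = -2425790*(-1/1086564) - 1406451*1/1160240 = 1212895/543282 - 1406451/1160240 = 321574891309/315168753840 ≈ 1.0203)
O = 2526745342238 (O = 2237014*1129517 = 2526745342238)
(2954149 + 4141273)*(H + 1/(O - 2370826)) = (2954149 + 4141273)*(321574891309/315168753840 + 1/(2526745342238 - 2370826)) = 7095422*(321574891309/315168753840 + 1/2526742971412) = 7095422*(203134274099477190753037/199087608393474696305520) = 720661698699730323883647648307/99543804196737348152760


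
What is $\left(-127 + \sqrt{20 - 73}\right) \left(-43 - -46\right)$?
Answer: $-381 + 3 i \sqrt{53} \approx -381.0 + 21.84 i$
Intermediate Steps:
$\left(-127 + \sqrt{20 - 73}\right) \left(-43 - -46\right) = \left(-127 + \sqrt{-53}\right) \left(-43 + 46\right) = \left(-127 + i \sqrt{53}\right) 3 = -381 + 3 i \sqrt{53}$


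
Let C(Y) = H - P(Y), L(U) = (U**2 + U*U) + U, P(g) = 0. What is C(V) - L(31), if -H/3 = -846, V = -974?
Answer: 585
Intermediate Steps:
L(U) = U + 2*U**2 (L(U) = (U**2 + U**2) + U = 2*U**2 + U = U + 2*U**2)
H = 2538 (H = -3*(-846) = 2538)
C(Y) = 2538 (C(Y) = 2538 - 1*0 = 2538 + 0 = 2538)
C(V) - L(31) = 2538 - 31*(1 + 2*31) = 2538 - 31*(1 + 62) = 2538 - 31*63 = 2538 - 1*1953 = 2538 - 1953 = 585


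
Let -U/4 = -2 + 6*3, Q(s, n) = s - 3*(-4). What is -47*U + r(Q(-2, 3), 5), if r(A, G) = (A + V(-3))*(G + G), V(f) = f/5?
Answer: 3102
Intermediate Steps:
V(f) = f/5 (V(f) = f*(⅕) = f/5)
Q(s, n) = 12 + s (Q(s, n) = s + 12 = 12 + s)
U = -64 (U = -4*(-2 + 6*3) = -4*(-2 + 18) = -4*16 = -64)
r(A, G) = 2*G*(-⅗ + A) (r(A, G) = (A + (⅕)*(-3))*(G + G) = (A - ⅗)*(2*G) = (-⅗ + A)*(2*G) = 2*G*(-⅗ + A))
-47*U + r(Q(-2, 3), 5) = -47*(-64) + (⅖)*5*(-3 + 5*(12 - 2)) = 3008 + (⅖)*5*(-3 + 5*10) = 3008 + (⅖)*5*(-3 + 50) = 3008 + (⅖)*5*47 = 3008 + 94 = 3102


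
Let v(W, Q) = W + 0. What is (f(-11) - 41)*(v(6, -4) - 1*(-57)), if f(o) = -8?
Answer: -3087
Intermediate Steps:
v(W, Q) = W
(f(-11) - 41)*(v(6, -4) - 1*(-57)) = (-8 - 41)*(6 - 1*(-57)) = -49*(6 + 57) = -49*63 = -3087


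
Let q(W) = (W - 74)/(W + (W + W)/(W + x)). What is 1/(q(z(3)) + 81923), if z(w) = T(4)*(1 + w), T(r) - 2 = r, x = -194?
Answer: 1008/82576259 ≈ 1.2207e-5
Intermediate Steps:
T(r) = 2 + r
z(w) = 6 + 6*w (z(w) = (2 + 4)*(1 + w) = 6*(1 + w) = 6 + 6*w)
q(W) = (-74 + W)/(W + 2*W/(-194 + W)) (q(W) = (W - 74)/(W + (W + W)/(W - 194)) = (-74 + W)/(W + (2*W)/(-194 + W)) = (-74 + W)/(W + 2*W/(-194 + W)))
1/(q(z(3)) + 81923) = 1/((14356 + (6 + 6*3)² - 268*(6 + 6*3))/((6 + 6*3)*(-192 + (6 + 6*3))) + 81923) = 1/((14356 + (6 + 18)² - 268*(6 + 18))/((6 + 18)*(-192 + (6 + 18))) + 81923) = 1/((14356 + 24² - 268*24)/(24*(-192 + 24)) + 81923) = 1/((1/24)*(14356 + 576 - 6432)/(-168) + 81923) = 1/((1/24)*(-1/168)*8500 + 81923) = 1/(-2125/1008 + 81923) = 1/(82576259/1008) = 1008/82576259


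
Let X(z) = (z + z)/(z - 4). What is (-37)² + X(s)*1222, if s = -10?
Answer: 21803/7 ≈ 3114.7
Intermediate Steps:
X(z) = 2*z/(-4 + z) (X(z) = (2*z)/(-4 + z) = 2*z/(-4 + z))
(-37)² + X(s)*1222 = (-37)² + (2*(-10)/(-4 - 10))*1222 = 1369 + (2*(-10)/(-14))*1222 = 1369 + (2*(-10)*(-1/14))*1222 = 1369 + (10/7)*1222 = 1369 + 12220/7 = 21803/7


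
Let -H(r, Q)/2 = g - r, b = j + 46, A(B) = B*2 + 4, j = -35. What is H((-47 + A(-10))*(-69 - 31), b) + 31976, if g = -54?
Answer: 44684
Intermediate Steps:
A(B) = 4 + 2*B (A(B) = 2*B + 4 = 4 + 2*B)
b = 11 (b = -35 + 46 = 11)
H(r, Q) = 108 + 2*r (H(r, Q) = -2*(-54 - r) = 108 + 2*r)
H((-47 + A(-10))*(-69 - 31), b) + 31976 = (108 + 2*((-47 + (4 + 2*(-10)))*(-69 - 31))) + 31976 = (108 + 2*((-47 + (4 - 20))*(-100))) + 31976 = (108 + 2*((-47 - 16)*(-100))) + 31976 = (108 + 2*(-63*(-100))) + 31976 = (108 + 2*6300) + 31976 = (108 + 12600) + 31976 = 12708 + 31976 = 44684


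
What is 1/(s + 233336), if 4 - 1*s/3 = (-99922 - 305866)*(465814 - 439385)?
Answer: 1/32173946504 ≈ 3.1081e-11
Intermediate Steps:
s = 32173713168 (s = 12 - 3*(-99922 - 305866)*(465814 - 439385) = 12 - (-1217364)*26429 = 12 - 3*(-10724571052) = 12 + 32173713156 = 32173713168)
1/(s + 233336) = 1/(32173713168 + 233336) = 1/32173946504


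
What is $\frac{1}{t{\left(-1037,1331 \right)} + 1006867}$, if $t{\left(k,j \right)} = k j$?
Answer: $- \frac{1}{373380} \approx -2.6782 \cdot 10^{-6}$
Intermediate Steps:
$t{\left(k,j \right)} = j k$
$\frac{1}{t{\left(-1037,1331 \right)} + 1006867} = \frac{1}{1331 \left(-1037\right) + 1006867} = \frac{1}{-1380247 + 1006867} = \frac{1}{-373380} = - \frac{1}{373380}$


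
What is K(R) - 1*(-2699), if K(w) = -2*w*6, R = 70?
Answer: 1859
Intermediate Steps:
K(w) = -12*w
K(R) - 1*(-2699) = -12*70 - 1*(-2699) = -840 + 2699 = 1859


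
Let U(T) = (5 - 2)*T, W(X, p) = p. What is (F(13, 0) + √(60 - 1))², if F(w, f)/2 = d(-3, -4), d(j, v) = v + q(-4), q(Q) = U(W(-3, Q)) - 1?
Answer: (34 - √59)² ≈ 692.68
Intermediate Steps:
U(T) = 3*T
q(Q) = -1 + 3*Q (q(Q) = 3*Q - 1 = -1 + 3*Q)
d(j, v) = -13 + v (d(j, v) = v + (-1 + 3*(-4)) = v + (-1 - 12) = v - 13 = -13 + v)
F(w, f) = -34 (F(w, f) = 2*(-13 - 4) = 2*(-17) = -34)
(F(13, 0) + √(60 - 1))² = (-34 + √(60 - 1))² = (-34 + √59)²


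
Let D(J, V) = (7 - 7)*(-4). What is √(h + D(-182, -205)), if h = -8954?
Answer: 11*I*√74 ≈ 94.626*I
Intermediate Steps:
D(J, V) = 0 (D(J, V) = 0*(-4) = 0)
√(h + D(-182, -205)) = √(-8954 + 0) = √(-8954) = 11*I*√74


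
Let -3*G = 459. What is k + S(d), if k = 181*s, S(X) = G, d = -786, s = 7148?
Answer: 1293635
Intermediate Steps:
G = -153 (G = -⅓*459 = -153)
S(X) = -153
k = 1293788 (k = 181*7148 = 1293788)
k + S(d) = 1293788 - 153 = 1293635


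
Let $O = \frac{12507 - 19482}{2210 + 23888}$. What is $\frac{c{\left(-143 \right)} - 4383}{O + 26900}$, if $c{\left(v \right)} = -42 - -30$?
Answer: $- \frac{22940142}{140405845} \approx -0.16338$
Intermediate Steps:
$O = - \frac{6975}{26098} \approx -0.26726$
$c{\left(v \right)} = -12$ ($c{\left(v \right)} = -42 + 30 = -12$)
$\frac{c{\left(-143 \right)} - 4383}{O + 26900} = \frac{-12 - 4383}{- \frac{6975}{26098} + 26900} = - \frac{4395}{\frac{702029225}{26098}} = \left(-4395\right) \frac{26098}{702029225} = - \frac{22940142}{140405845}$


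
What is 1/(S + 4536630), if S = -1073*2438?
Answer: 1/1920656 ≈ 5.2066e-7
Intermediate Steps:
S = -2615974
1/(S + 4536630) = 1/(-2615974 + 4536630) = 1/1920656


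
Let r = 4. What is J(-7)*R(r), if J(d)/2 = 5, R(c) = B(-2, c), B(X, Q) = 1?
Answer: 10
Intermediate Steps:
R(c) = 1
J(d) = 10 (J(d) = 2*5 = 10)
J(-7)*R(r) = 10*1 = 10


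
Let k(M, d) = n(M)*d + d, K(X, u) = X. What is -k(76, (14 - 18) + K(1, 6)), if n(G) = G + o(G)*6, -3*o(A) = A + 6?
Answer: -261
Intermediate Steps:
o(A) = -2 - A/3 (o(A) = -(A + 6)/3 = -(6 + A)/3 = -2 - A/3)
n(G) = -12 - G (n(G) = G + (-2 - G/3)*6 = G + (-12 - 2*G) = -12 - G)
k(M, d) = d + d*(-12 - M) (k(M, d) = (-12 - M)*d + d = d*(-12 - M) + d = d + d*(-12 - M))
-k(76, (14 - 18) + K(1, 6)) = -((14 - 18) + 1)*(-11 - 1*76) = -(-4 + 1)*(-11 - 76) = -(-3)*(-87) = -1*261 = -261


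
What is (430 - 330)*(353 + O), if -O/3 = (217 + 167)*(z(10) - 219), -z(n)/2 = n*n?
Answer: 48304100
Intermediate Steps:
z(n) = -2*n² (z(n) = -2*n*n = -2*n²)
O = 482688 (O = -3*(217 + 167)*(-2*10² - 219) = -1152*(-2*100 - 219) = -1152*(-200 - 219) = -1152*(-419) = -3*(-160896) = 482688)
(430 - 330)*(353 + O) = (430 - 330)*(353 + 482688) = 100*483041 = 48304100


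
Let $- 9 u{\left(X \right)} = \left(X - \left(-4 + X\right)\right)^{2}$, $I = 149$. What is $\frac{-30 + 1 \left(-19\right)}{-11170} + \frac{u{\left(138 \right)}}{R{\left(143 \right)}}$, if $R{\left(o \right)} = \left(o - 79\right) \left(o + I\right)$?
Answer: $\frac{251959}{58709520} \approx 0.0042916$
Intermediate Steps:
$R{\left(o \right)} = \left(-79 + o\right) \left(149 + o\right)$ ($R{\left(o \right)} = \left(o - 79\right) \left(o + 149\right) = \left(-79 + o\right) \left(149 + o\right)$)
$u{\left(X \right)} = - \frac{16}{9}$ ($u{\left(X \right)} = - \frac{\left(X - \left(-4 + X\right)\right)^{2}}{9} = - \frac{4^{2}}{9} = \left(- \frac{1}{9}\right) 16 = - \frac{16}{9}$)
$\frac{-30 + 1 \left(-19\right)}{-11170} + \frac{u{\left(138 \right)}}{R{\left(143 \right)}} = \frac{-30 + 1 \left(-19\right)}{-11170} - \frac{16}{9 \left(-11771 + 143^{2} + 70 \cdot 143\right)} = \left(-30 - 19\right) \left(- \frac{1}{11170}\right) - \frac{16}{9 \left(-11771 + 20449 + 10010\right)} = \left(-49\right) \left(- \frac{1}{11170}\right) - \frac{16}{9 \cdot 18688} = \frac{49}{11170} - \frac{1}{10512} = \frac{251959}{58709520}$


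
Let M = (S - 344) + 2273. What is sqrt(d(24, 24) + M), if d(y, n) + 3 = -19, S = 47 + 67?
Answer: sqrt(2021) ≈ 44.956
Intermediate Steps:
S = 114
d(y, n) = -22 (d(y, n) = -3 - 19 = -22)
M = 2043 (M = (114 - 344) + 2273 = -230 + 2273 = 2043)
sqrt(d(24, 24) + M) = sqrt(-22 + 2043) = sqrt(2021)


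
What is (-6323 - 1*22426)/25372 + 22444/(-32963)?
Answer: -1517102455/836337236 ≈ -1.8140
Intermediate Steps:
(-6323 - 1*22426)/25372 + 22444/(-32963) = (-6323 - 22426)*(1/25372) + 22444*(-1/32963) = -28749*1/25372 - 22444/32963 = -28749/25372 - 22444/32963 = -1517102455/836337236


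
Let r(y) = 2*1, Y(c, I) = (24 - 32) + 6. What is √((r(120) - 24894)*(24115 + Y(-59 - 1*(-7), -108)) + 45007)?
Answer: I*√600175789 ≈ 24499.0*I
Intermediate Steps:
Y(c, I) = -2 (Y(c, I) = -8 + 6 = -2)
r(y) = 2
√((r(120) - 24894)*(24115 + Y(-59 - 1*(-7), -108)) + 45007) = √((2 - 24894)*(24115 - 2) + 45007) = √(-24892*24113 + 45007) = √(-600220796 + 45007) = √(-600175789) = I*√600175789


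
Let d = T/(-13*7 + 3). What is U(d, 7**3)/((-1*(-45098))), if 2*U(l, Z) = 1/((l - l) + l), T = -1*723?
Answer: 22/16302927 ≈ 1.3495e-6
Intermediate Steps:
T = -723
d = 723/88 (d = -723/(-13*7 + 3) = -723/(-91 + 3) = -723/(-88) = -723*(-1/88) = 723/88 ≈ 8.2159)
U(l, Z) = 1/(2*l) (U(l, Z) = 1/(2*((l - l) + l)) = 1/(2*(0 + l)) = 1/(2*l))
U(d, 7**3)/((-1*(-45098))) = (1/(2*(723/88)))/((-1*(-45098))) = ((1/2)*(88/723))/45098 = (44/723)*(1/45098) = 22/16302927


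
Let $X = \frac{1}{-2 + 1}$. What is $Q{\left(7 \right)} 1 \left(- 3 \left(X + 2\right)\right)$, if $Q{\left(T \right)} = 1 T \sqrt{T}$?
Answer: $- 21 \sqrt{7} \approx -55.561$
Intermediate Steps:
$Q{\left(T \right)} = T^{\frac{3}{2}}$ ($Q{\left(T \right)} = 1 T^{\frac{3}{2}} = T^{\frac{3}{2}}$)
$X = -1$ ($X = \frac{1}{-1} = -1$)
$Q{\left(7 \right)} 1 \left(- 3 \left(X + 2\right)\right) = 7^{\frac{3}{2}} \cdot 1 \left(- 3 \left(-1 + 2\right)\right) = 7 \sqrt{7} \cdot 1 \left(\left(-3\right) 1\right) = 7 \sqrt{7} \left(-3\right) = - 21 \sqrt{7}$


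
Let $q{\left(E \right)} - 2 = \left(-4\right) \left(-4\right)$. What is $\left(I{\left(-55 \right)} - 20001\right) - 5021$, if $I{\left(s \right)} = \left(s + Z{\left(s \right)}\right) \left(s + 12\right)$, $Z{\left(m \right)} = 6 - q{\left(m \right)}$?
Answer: $-22141$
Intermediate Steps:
$q{\left(E \right)} = 18$ ($q{\left(E \right)} = 2 - -16 = 2 + 16 = 18$)
$Z{\left(m \right)} = -12$ ($Z{\left(m \right)} = 6 - 18 = -12$)
$I{\left(s \right)} = \left(-12 + s\right) \left(12 + s\right)$ ($I{\left(s \right)} = \left(s - 12\right) \left(s + 12\right) = \left(-12 + s\right) \left(12 + s\right)$)
$\left(I{\left(-55 \right)} - 20001\right) - 5021 = \left(\left(-144 + \left(-55\right)^{2}\right) - 20001\right) - 5021 = \left(\left(-144 + 3025\right) - 20001\right) - 5021 = \left(2881 - 20001\right) - 5021 = -17120 - 5021 = -22141$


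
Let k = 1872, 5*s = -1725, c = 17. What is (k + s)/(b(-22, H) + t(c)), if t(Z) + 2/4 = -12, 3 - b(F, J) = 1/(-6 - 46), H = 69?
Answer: -79404/493 ≈ -161.06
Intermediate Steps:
b(F, J) = 157/52 (b(F, J) = 3 - 1/(-6 - 46) = 3 - 1/(-52) = 3 - 1*(-1/52) = 3 + 1/52 = 157/52)
s = -345 (s = (⅕)*(-1725) = -345)
t(Z) = -25/2 (t(Z) = -½ - 12 = -25/2)
(k + s)/(b(-22, H) + t(c)) = (1872 - 345)/(157/52 - 25/2) = 1527/(-493/52) = 1527*(-52/493) = -79404/493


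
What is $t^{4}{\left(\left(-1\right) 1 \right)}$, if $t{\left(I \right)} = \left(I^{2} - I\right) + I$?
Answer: $1$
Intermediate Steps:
$t{\left(I \right)} = I^{2}$
$t^{4}{\left(\left(-1\right) 1 \right)} = \left(\left(\left(-1\right) 1\right)^{2}\right)^{4} = \left(\left(-1\right)^{2}\right)^{4} = 1^{4} = 1$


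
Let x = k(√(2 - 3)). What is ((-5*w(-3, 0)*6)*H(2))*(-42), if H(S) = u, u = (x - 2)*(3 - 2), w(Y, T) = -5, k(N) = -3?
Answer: 31500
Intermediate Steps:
x = -3
u = -5 (u = (-3 - 2)*(3 - 2) = -5*1 = -5)
H(S) = -5
((-5*w(-3, 0)*6)*H(2))*(-42) = ((-5*(-5)*6)*(-5))*(-42) = ((25*6)*(-5))*(-42) = (150*(-5))*(-42) = -750*(-42) = 31500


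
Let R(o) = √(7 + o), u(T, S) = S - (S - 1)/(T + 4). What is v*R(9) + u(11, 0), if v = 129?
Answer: 7741/15 ≈ 516.07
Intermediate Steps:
u(T, S) = S - (-1 + S)/(4 + T)
v*R(9) + u(11, 0) = 129*√(7 + 9) + (1 + 3*0 + 0*11)/(4 + 11) = 129*√16 + (1 + 0 + 0)/15 = 129*4 + (1/15)*1 = 516 + 1/15 = 7741/15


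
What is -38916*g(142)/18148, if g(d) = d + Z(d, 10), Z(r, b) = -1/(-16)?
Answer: -22114017/72592 ≈ -304.63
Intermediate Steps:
Z(r, b) = 1/16 (Z(r, b) = -1*(-1/16) = 1/16)
g(d) = 1/16 + d (g(d) = d + 1/16 = 1/16 + d)
-38916*g(142)/18148 = -38916/(18148/(1/16 + 142)) = -38916/(18148/(2273/16)) = -38916/(18148*(16/2273)) = -38916/290368/2273 = -38916*2273/290368 = -22114017/72592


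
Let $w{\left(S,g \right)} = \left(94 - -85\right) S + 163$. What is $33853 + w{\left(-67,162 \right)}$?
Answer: $22023$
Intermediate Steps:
$w{\left(S,g \right)} = 163 + 179 S$ ($w{\left(S,g \right)} = \left(94 + 85\right) S + 163 = 179 S + 163 = 163 + 179 S$)
$33853 + w{\left(-67,162 \right)} = 33853 + \left(163 + 179 \left(-67\right)\right) = 33853 + \left(163 - 11993\right) = 33853 - 11830 = 22023$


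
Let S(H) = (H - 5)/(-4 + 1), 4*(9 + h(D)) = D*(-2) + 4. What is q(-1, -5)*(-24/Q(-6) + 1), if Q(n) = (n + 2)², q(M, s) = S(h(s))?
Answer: -7/4 ≈ -1.7500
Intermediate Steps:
h(D) = -8 - D/2 (h(D) = -9 + (D*(-2) + 4)/4 = -9 + (-2*D + 4)/4 = -9 + (4 - 2*D)/4 = -9 + (1 - D/2) = -8 - D/2)
S(H) = 5/3 - H/3 (S(H) = (-5 + H)/(-3) = (-5 + H)*(-⅓) = 5/3 - H/3)
q(M, s) = 13/3 + s/6 (q(M, s) = 5/3 - (-8 - s/2)/3 = 5/3 + (8/3 + s/6) = 13/3 + s/6)
Q(n) = (2 + n)²
q(-1, -5)*(-24/Q(-6) + 1) = (13/3 + (⅙)*(-5))*(-24/(2 - 6)² + 1) = (13/3 - ⅚)*(-24/((-4)²) + 1) = 7*(-24/16 + 1)/2 = 7*(-24*1/16 + 1)/2 = 7*(-3/2 + 1)/2 = (7/2)*(-½) = -7/4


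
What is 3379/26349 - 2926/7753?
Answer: -50899787/204283797 ≈ -0.24916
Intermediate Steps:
3379/26349 - 2926/7753 = -50899787/204283797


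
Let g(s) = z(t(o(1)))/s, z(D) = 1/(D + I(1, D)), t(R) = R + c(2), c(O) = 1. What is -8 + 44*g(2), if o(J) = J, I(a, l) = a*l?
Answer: -5/2 ≈ -2.5000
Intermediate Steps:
t(R) = 1 + R (t(R) = R + 1 = 1 + R)
z(D) = 1/(2*D) (z(D) = 1/(D + 1*D) = 1/(D + D) = 1/(2*D))
g(s) = 1/(4*s) (g(s) = (1/(2*(1 + 1)))/s = ((1/2)/2)/s = ((1/2)*(1/2))/s = 1/(4*s))
-8 + 44*g(2) = -8 + 44*((1/4)/2) = -8 + 44*((1/4)*(1/2)) = -8 + 44*(1/8) = -8 + 11/2 = -5/2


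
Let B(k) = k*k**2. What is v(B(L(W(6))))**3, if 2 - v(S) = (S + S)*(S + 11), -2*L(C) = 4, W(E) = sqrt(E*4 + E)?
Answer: 125000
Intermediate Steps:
W(E) = sqrt(5)*sqrt(E) (W(E) = sqrt(4*E + E) = sqrt(5*E) = sqrt(5)*sqrt(E))
L(C) = -2 (L(C) = -1/2*4 = -2)
B(k) = k**3
v(S) = 2 - 2*S*(11 + S) (v(S) = 2 - (S + S)*(S + 11) = 2 - 2*S*(11 + S))
v(B(L(W(6))))**3 = (2 - 22*(-2)**3 - 2*((-2)**3)**2)**3 = (2 - 22*(-8) - 2*(-8)**2)**3 = (2 + 176 - 2*64)**3 = (2 + 176 - 128)**3 = 50**3 = 125000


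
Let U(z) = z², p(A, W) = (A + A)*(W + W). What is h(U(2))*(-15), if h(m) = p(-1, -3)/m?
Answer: -45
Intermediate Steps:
p(A, W) = 4*A*W (p(A, W) = (2*A)*(2*W) = 4*A*W)
h(m) = 12/m (h(m) = (4*(-1)*(-3))/m = 12/m)
h(U(2))*(-15) = (12/(2²))*(-15) = (12/4)*(-15) = (12*(¼))*(-15) = 3*(-15) = -45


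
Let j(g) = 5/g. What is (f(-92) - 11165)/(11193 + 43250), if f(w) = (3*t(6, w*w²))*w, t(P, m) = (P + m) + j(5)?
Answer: 214904791/54443 ≈ 3947.3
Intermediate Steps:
t(P, m) = 1 + P + m (t(P, m) = (P + m) + 5/5 = (P + m) + 5*(⅕) = (P + m) + 1 = 1 + P + m)
f(w) = w*(21 + 3*w³) (f(w) = (3*(1 + 6 + w*w²))*w = (3*(1 + 6 + w³))*w = (3*(7 + w³))*w = (21 + 3*w³)*w = w*(21 + 3*w³))
(f(-92) - 11165)/(11193 + 43250) = (3*(-92)*(7 + (-92)³) - 11165)/(11193 + 43250) = (3*(-92)*(7 - 778688) - 11165)/54443 = (3*(-92)*(-778681) - 11165)*(1/54443) = (214915956 - 11165)*(1/54443) = 214904791*(1/54443) = 214904791/54443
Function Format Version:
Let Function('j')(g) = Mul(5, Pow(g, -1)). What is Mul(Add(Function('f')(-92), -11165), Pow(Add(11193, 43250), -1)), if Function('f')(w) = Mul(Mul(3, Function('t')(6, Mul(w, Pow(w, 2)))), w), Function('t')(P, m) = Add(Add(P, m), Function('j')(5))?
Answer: Rational(214904791, 54443) ≈ 3947.3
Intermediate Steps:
Function('t')(P, m) = Add(1, P, m) (Function('t')(P, m) = Add(Add(P, m), Mul(5, Pow(5, -1))) = Add(Add(P, m), Mul(5, Rational(1, 5))) = Add(Add(P, m), 1) = Add(1, P, m))
Function('f')(w) = Mul(w, Add(21, Mul(3, Pow(w, 3)))) (Function('f')(w) = Mul(Mul(3, Add(1, 6, Mul(w, Pow(w, 2)))), w) = Mul(Mul(3, Add(1, 6, Pow(w, 3))), w) = Mul(Mul(3, Add(7, Pow(w, 3))), w) = Mul(Add(21, Mul(3, Pow(w, 3))), w) = Mul(w, Add(21, Mul(3, Pow(w, 3)))))
Mul(Add(Function('f')(-92), -11165), Pow(Add(11193, 43250), -1)) = Mul(Add(Mul(3, -92, Add(7, Pow(-92, 3))), -11165), Pow(Add(11193, 43250), -1)) = Mul(Add(Mul(3, -92, Add(7, -778688)), -11165), Pow(54443, -1)) = Mul(Add(Mul(3, -92, -778681), -11165), Rational(1, 54443)) = Mul(Add(214915956, -11165), Rational(1, 54443)) = Mul(214904791, Rational(1, 54443)) = Rational(214904791, 54443)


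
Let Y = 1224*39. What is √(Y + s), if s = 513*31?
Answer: 3*√7071 ≈ 252.27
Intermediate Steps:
Y = 47736
s = 15903
√(Y + s) = √(47736 + 15903) = √63639 = 3*√7071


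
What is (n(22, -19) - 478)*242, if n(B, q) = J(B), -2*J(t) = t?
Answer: -118338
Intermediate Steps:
J(t) = -t/2
n(B, q) = -B/2
(n(22, -19) - 478)*242 = (-1/2*22 - 478)*242 = (-11 - 478)*242 = -489*242 = -118338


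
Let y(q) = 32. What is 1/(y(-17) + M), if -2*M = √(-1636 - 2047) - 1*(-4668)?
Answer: -9208/21200499 + 2*I*√3683/21200499 ≈ -0.00043433 + 5.7251e-6*I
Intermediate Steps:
M = -2334 - I*√3683/2 (M = -(√(-1636 - 2047) - 1*(-4668))/2 = -(√(-3683) + 4668)/2 = -(I*√3683 + 4668)/2 = -(4668 + I*√3683)/2 = -2334 - I*√3683/2 ≈ -2334.0 - 30.344*I)
1/(y(-17) + M) = 1/(32 + (-2334 - I*√3683/2)) = 1/(-2302 - I*√3683/2)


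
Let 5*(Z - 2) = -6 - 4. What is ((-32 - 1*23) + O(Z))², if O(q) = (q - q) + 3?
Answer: 2704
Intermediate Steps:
Z = 0 (Z = 2 + (-6 - 4)/5 = 2 + (⅕)*(-10) = 2 - 2 = 0)
O(q) = 3 (O(q) = 0 + 3 = 3)
((-32 - 1*23) + O(Z))² = ((-32 - 1*23) + 3)² = ((-32 - 23) + 3)² = (-55 + 3)² = (-52)² = 2704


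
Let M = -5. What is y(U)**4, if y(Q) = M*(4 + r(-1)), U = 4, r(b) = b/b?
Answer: 390625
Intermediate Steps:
r(b) = 1
y(Q) = -25 (y(Q) = -5*(4 + 1) = -5*5 = -25)
y(U)**4 = (-25)**4 = 390625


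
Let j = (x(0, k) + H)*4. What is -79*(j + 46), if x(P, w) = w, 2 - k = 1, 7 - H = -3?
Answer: -7110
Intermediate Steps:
H = 10 (H = 7 - 1*(-3) = 7 + 3 = 10)
k = 1 (k = 2 - 1*1 = 2 - 1 = 1)
j = 44 (j = (1 + 10)*4 = 11*4 = 44)
-79*(j + 46) = -79*(44 + 46) = -79*90 = -7110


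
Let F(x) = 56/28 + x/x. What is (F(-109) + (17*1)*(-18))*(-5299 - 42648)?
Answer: 14527941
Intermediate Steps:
F(x) = 3 (F(x) = 56*(1/28) + 1 = 2 + 1 = 3)
(F(-109) + (17*1)*(-18))*(-5299 - 42648) = (3 + (17*1)*(-18))*(-5299 - 42648) = (3 + 17*(-18))*(-47947) = (3 - 306)*(-47947) = -303*(-47947) = 14527941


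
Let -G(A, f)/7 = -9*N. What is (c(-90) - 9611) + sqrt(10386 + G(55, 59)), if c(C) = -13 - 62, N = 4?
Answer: -9686 + 3*sqrt(1182) ≈ -9582.9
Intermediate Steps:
G(A, f) = 252 (G(A, f) = -(-63)*4 = -7*(-36) = 252)
c(C) = -75
(c(-90) - 9611) + sqrt(10386 + G(55, 59)) = (-75 - 9611) + sqrt(10386 + 252) = -9686 + sqrt(10638) = -9686 + 3*sqrt(1182)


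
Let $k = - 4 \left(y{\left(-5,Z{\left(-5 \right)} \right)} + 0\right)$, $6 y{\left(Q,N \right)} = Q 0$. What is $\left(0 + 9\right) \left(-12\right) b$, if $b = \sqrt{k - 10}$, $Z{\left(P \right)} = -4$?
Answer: $- 108 i \sqrt{10} \approx - 341.53 i$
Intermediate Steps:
$y{\left(Q,N \right)} = 0$ ($y{\left(Q,N \right)} = \frac{Q 0}{6} = \frac{1}{6} \cdot 0 = 0$)
$k = 0$ ($k = - 4 \left(0 + 0\right) = \left(-4\right) 0 = 0$)
$b = i \sqrt{10}$ ($b = \sqrt{0 - 10} = \sqrt{-10} = i \sqrt{10} \approx 3.1623 i$)
$\left(0 + 9\right) \left(-12\right) b = \left(0 + 9\right) \left(-12\right) i \sqrt{10} = 9 \left(-12\right) i \sqrt{10} = - 108 i \sqrt{10}$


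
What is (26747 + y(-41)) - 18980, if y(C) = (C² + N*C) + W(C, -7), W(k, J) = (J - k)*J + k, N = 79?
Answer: 5930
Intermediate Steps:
W(k, J) = k + J*(J - k) (W(k, J) = J*(J - k) + k = k + J*(J - k))
y(C) = 49 + C² + 87*C (y(C) = (C² + 79*C) + (C + (-7)² - 1*(-7)*C) = (C² + 79*C) + (C + 49 + 7*C) = (C² + 79*C) + (49 + 8*C) = 49 + C² + 87*C)
(26747 + y(-41)) - 18980 = (26747 + (49 + (-41)² + 87*(-41))) - 18980 = (26747 + (49 + 1681 - 3567)) - 18980 = (26747 - 1837) - 18980 = 24910 - 18980 = 5930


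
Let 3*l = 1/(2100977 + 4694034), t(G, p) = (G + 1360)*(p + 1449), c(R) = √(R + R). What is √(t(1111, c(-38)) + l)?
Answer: √(1487866510315945916664 + 2053645976971601838*I*√19)/20385033 ≈ 1892.2 + 5.6922*I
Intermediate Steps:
c(R) = √2*√R (c(R) = √(2*R) = √2*√R)
t(G, p) = (1360 + G)*(1449 + p)
l = 1/20385033 (l = 1/(3*(2100977 + 4694034)) = (⅓)/6795011 = (⅓)*(1/6795011) = 1/20385033 ≈ 4.9056e-8)
√(t(1111, c(-38)) + l) = √((1970640 + 1360*(√2*√(-38)) + 1449*1111 + 1111*(√2*√(-38))) + 1/20385033) = √((1970640 + 1360*(√2*(I*√38)) + 1609839 + 1111*(√2*(I*√38))) + 1/20385033) = √((1970640 + 1360*(2*I*√19) + 1609839 + 1111*(2*I*√19)) + 1/20385033) = √((1970640 + 2720*I*√19 + 1609839 + 2222*I*√19) + 1/20385033) = √((3580479 + 4942*I*√19) + 1/20385033) = √(72988182570808/20385033 + 4942*I*√19)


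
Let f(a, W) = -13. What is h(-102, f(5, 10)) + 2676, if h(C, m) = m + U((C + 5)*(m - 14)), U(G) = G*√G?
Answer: 2663 + 7857*√291 ≈ 1.3669e+5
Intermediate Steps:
U(G) = G^(3/2)
h(C, m) = m + ((-14 + m)*(5 + C))^(3/2) (h(C, m) = m + ((C + 5)*(m - 14))^(3/2) = m + ((5 + C)*(-14 + m))^(3/2) = m + ((-14 + m)*(5 + C))^(3/2))
h(-102, f(5, 10)) + 2676 = (-13 + (-70 - 14*(-102) + 5*(-13) - 102*(-13))^(3/2)) + 2676 = (-13 + (-70 + 1428 - 65 + 1326)^(3/2)) + 2676 = (-13 + 2619^(3/2)) + 2676 = (-13 + 7857*√291) + 2676 = 2663 + 7857*√291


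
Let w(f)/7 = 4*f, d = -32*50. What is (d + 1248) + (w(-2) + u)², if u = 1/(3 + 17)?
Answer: 1111361/400 ≈ 2778.4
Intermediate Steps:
d = -1600
w(f) = 28*f (w(f) = 7*(4*f) = 28*f)
u = 1/20 ≈ 0.050000
(d + 1248) + (w(-2) + u)² = (-1600 + 1248) + (28*(-2) + 1/20)² = -352 + (-56 + 1/20)² = -352 + (-1119/20)² = -352 + 1252161/400 = 1111361/400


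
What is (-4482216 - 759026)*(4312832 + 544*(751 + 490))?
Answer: -26142979656512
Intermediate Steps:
(-4482216 - 759026)*(4312832 + 544*(751 + 490)) = -5241242*(4312832 + 544*1241) = -5241242*(4312832 + 675104) = -5241242*4987936 = -26142979656512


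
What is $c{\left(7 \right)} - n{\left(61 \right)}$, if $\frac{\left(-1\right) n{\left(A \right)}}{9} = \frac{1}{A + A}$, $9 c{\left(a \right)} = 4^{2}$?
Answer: $\frac{2033}{1098} \approx 1.8515$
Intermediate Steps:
$c{\left(a \right)} = \frac{16}{9}$ ($c{\left(a \right)} = \frac{4^{2}}{9} = \frac{1}{9} \cdot 16 = \frac{16}{9}$)
$n{\left(A \right)} = - \frac{9}{2 A}$ ($n{\left(A \right)} = - \frac{9}{A + A} = - \frac{9}{2 A}$)
$c{\left(7 \right)} - n{\left(61 \right)} = \frac{16}{9} - - \frac{9}{2 \cdot 61} = \frac{16}{9} - \left(- \frac{9}{2}\right) \frac{1}{61} = \frac{16}{9} - - \frac{9}{122} = \frac{16}{9} + \frac{9}{122} = \frac{2033}{1098}$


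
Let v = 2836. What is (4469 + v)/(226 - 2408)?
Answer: -7305/2182 ≈ -3.3478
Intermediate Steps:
(4469 + v)/(226 - 2408) = (4469 + 2836)/(226 - 2408) = 7305/(-2182) = 7305*(-1/2182) = -7305/2182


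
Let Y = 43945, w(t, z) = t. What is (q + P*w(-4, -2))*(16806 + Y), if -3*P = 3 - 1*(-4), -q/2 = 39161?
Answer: -14272718438/3 ≈ -4.7576e+9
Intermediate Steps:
q = -78322 (q = -2*39161 = -78322)
P = -7/3 (P = -(3 - 1*(-4))/3 = -(3 + 4)/3 = -⅓*7 = -7/3 ≈ -2.3333)
(q + P*w(-4, -2))*(16806 + Y) = (-78322 - 7/3*(-4))*(16806 + 43945) = (-78322 + 28/3)*60751 = -234938/3*60751 = -14272718438/3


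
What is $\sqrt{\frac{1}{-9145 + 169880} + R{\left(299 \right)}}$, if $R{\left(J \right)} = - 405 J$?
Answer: $\frac{2 i \sqrt{782144740596410}}{160735} \approx 347.99 i$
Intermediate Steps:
$\sqrt{\frac{1}{-9145 + 169880} + R{\left(299 \right)}} = \sqrt{\frac{1}{-9145 + 169880} - 121095} = \sqrt{\frac{1}{160735} - 121095} = \sqrt{- \frac{19464204824}{160735}} = \frac{2 i \sqrt{782144740596410}}{160735}$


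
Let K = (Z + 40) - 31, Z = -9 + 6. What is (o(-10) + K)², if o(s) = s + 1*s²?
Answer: 9216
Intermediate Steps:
o(s) = s + s²
Z = -3
K = 6 (K = (-3 + 40) - 31 = 37 - 31 = 6)
(o(-10) + K)² = (-10*(1 - 10) + 6)² = (-10*(-9) + 6)² = (90 + 6)² = 96² = 9216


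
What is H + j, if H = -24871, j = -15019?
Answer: -39890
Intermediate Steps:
H + j = -24871 - 15019 = -39890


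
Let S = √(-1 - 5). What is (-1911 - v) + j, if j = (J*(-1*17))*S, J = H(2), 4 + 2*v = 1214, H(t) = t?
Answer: -2516 - 34*I*√6 ≈ -2516.0 - 83.283*I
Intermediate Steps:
v = 605 (v = -2 + (½)*1214 = -2 + 607 = 605)
J = 2
S = I*√6 (S = √(-6) = I*√6 ≈ 2.4495*I)
j = -34*I*√6 (j = (2*(-1*17))*(I*√6) = (2*(-17))*(I*√6) = -34*I*√6 ≈ -83.283*I)
(-1911 - v) + j = (-1911 - 1*605) - 34*I*√6 = (-1911 - 605) - 34*I*√6 = -2516 - 34*I*√6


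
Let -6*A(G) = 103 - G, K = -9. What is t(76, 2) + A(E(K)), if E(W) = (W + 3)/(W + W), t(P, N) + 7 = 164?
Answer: 1259/9 ≈ 139.89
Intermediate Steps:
t(P, N) = 157 (t(P, N) = -7 + 164 = 157)
E(W) = (3 + W)/(2*W) (E(W) = (3 + W)/((2*W)) = (3 + W)*(1/(2*W)) = (3 + W)/(2*W))
A(G) = -103/6 + G/6 (A(G) = -(103 - G)/6 = -103/6 + G/6)
t(76, 2) + A(E(K)) = 157 + (-103/6 + ((1/2)*(3 - 9)/(-9))/6) = 157 + (-103/6 + ((1/2)*(-1/9)*(-6))/6) = 157 + (-103/6 + (1/6)*(1/3)) = 157 + (-103/6 + 1/18) = 157 - 154/9 = 1259/9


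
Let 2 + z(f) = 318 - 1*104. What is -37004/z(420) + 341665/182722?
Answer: -1672252977/9684266 ≈ -172.68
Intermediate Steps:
z(f) = 212 (z(f) = -2 + (318 - 1*104) = -2 + (318 - 104) = -2 + 214 = 212)
-37004/z(420) + 341665/182722 = -37004/212 + 341665/182722 = -37004*1/212 + 341665*(1/182722) = -9251/53 + 341665/182722 = -1672252977/9684266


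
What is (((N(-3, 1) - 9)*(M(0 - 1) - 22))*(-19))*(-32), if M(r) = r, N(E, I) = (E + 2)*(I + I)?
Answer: 153824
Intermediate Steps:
N(E, I) = 2*I*(2 + E) (N(E, I) = (2 + E)*(2*I) = 2*I*(2 + E))
(((N(-3, 1) - 9)*(M(0 - 1) - 22))*(-19))*(-32) = (((2*1*(2 - 3) - 9)*((0 - 1) - 22))*(-19))*(-32) = (((2*1*(-1) - 9)*(-1 - 22))*(-19))*(-32) = (((-2 - 9)*(-23))*(-19))*(-32) = (-11*(-23)*(-19))*(-32) = (253*(-19))*(-32) = -4807*(-32) = 153824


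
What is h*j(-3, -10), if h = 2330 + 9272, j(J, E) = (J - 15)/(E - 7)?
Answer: 208836/17 ≈ 12284.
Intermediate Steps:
j(J, E) = (-15 + J)/(-7 + E)
h = 11602
h*j(-3, -10) = 11602*((-15 - 3)/(-7 - 10)) = 11602*(-18/(-17)) = 11602*(-1/17*(-18)) = 11602*(18/17) = 208836/17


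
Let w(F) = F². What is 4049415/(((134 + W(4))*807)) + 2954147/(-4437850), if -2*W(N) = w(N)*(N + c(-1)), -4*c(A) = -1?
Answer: 118215311299/2387563300 ≈ 49.513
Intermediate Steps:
c(A) = ¼ (c(A) = -¼*(-1) = ¼)
W(N) = -N²*(¼ + N)/2 (W(N) = -N²*(N + ¼)/2 = -N²*(¼ + N)/2)
4049415/(((134 + W(4))*807)) + 2954147/(-4437850) = 4049415/(((134 + (⅛)*4²*(-1 - 4*4))*807)) + 2954147/(-4437850) = 4049415/(((134 + (⅛)*16*(-1 - 16))*807)) + 2954147*(-1/4437850) = 4049415/(((134 + (⅛)*16*(-17))*807)) - 2954147/4437850 = 4049415/(((134 - 34)*807)) - 2954147/4437850 = 4049415/((100*807)) - 2954147/4437850 = 4049415/80700 - 2954147/4437850 = 4049415*(1/80700) - 2954147/4437850 = 269961/5380 - 2954147/4437850 = 118215311299/2387563300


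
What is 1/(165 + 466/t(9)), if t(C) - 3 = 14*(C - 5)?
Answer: 59/10201 ≈ 0.0057837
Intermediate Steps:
t(C) = -67 + 14*C (t(C) = 3 + 14*(C - 5) = 3 + 14*(-5 + C) = 3 + (-70 + 14*C) = -67 + 14*C)
1/(165 + 466/t(9)) = 1/(165 + 466/(-67 + 14*9)) = 1/(165 + 466/(-67 + 126)) = 1/(165 + 466/59) = 1/(10201/59) = 59/10201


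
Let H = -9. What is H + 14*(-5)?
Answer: -79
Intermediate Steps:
H + 14*(-5) = -9 + 14*(-5) = -9 - 70 = -79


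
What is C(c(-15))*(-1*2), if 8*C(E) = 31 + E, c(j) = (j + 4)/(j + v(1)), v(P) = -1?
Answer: -507/64 ≈ -7.9219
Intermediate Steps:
c(j) = (4 + j)/(-1 + j) (c(j) = (j + 4)/(j - 1) = (4 + j)/(-1 + j))
C(E) = 31/8 + E/8 (C(E) = (31 + E)/8 = 31/8 + E/8)
C(c(-15))*(-1*2) = (31/8 + ((4 - 15)/(-1 - 15))/8)*(-1*2) = (31/8 + (-11/(-16))/8)*(-2) = (31/8 + (-1/16*(-11))/8)*(-2) = (31/8 + (⅛)*(11/16))*(-2) = (31/8 + 11/128)*(-2) = (507/128)*(-2) = -507/64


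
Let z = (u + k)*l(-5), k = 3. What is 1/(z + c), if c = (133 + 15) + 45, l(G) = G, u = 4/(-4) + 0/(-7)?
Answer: 1/183 ≈ 0.0054645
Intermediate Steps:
u = -1 (u = 4*(-¼) + 0*(-⅐) = -1 + 0 = -1)
c = 193 (c = 148 + 45 = 193)
z = -10 (z = (-1 + 3)*(-5) = 2*(-5) = -10)
1/(z + c) = 1/(-10 + 193) = 1/183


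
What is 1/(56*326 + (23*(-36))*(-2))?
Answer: 1/19912 ≈ 5.0221e-5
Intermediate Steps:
1/(56*326 + (23*(-36))*(-2)) = 1/(18256 - 828*(-2)) = 1/(18256 + 1656) = 1/19912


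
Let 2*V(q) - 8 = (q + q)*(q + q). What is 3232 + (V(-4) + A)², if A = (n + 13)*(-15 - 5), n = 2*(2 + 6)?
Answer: 299168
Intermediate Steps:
V(q) = 4 + 2*q² (V(q) = 4 + ((q + q)*(q + q))/2 = 4 + ((2*q)*(2*q))/2 = 4 + (4*q²)/2 = 4 + 2*q²)
n = 16 (n = 2*8 = 16)
A = -580 (A = (16 + 13)*(-15 - 5) = 29*(-20) = -580)
3232 + (V(-4) + A)² = 3232 + ((4 + 2*(-4)²) - 580)² = 3232 + ((4 + 2*16) - 580)² = 3232 + ((4 + 32) - 580)² = 3232 + (36 - 580)² = 3232 + (-544)² = 3232 + 295936 = 299168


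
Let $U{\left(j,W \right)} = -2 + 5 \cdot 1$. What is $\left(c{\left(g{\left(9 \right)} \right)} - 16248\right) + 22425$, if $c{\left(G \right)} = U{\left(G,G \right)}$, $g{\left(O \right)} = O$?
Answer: $6180$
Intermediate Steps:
$U{\left(j,W \right)} = 3$ ($U{\left(j,W \right)} = -2 + 5 = 3$)
$c{\left(G \right)} = 3$
$\left(c{\left(g{\left(9 \right)} \right)} - 16248\right) + 22425 = \left(3 - 16248\right) + 22425 = -16245 + 22425 = 6180$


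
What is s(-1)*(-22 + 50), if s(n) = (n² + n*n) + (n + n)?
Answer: 0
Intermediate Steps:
s(n) = 2*n + 2*n² (s(n) = (n² + n²) + 2*n = 2*n² + 2*n = 2*n + 2*n²)
s(-1)*(-22 + 50) = (2*(-1)*(1 - 1))*(-22 + 50) = (2*(-1)*0)*28 = 0*28 = 0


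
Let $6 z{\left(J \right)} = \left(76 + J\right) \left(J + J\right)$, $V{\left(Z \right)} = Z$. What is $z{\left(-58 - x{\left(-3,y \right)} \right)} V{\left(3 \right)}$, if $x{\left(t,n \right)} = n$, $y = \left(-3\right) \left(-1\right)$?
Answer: $-915$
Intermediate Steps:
$y = 3$
$z{\left(J \right)} = \frac{J \left(76 + J\right)}{3}$ ($z{\left(J \right)} = \frac{\left(76 + J\right) \left(J + J\right)}{6} = \frac{\left(76 + J\right) 2 J}{6} = \frac{2 J \left(76 + J\right)}{6} = \frac{J \left(76 + J\right)}{3}$)
$z{\left(-58 - x{\left(-3,y \right)} \right)} V{\left(3 \right)} = \frac{\left(-58 - 3\right) \left(76 - 61\right)}{3} \cdot 3 = \frac{1}{3} \left(-61\right) \left(76 - 61\right) 3 = \frac{1}{3} \left(-61\right) 15 \cdot 3 = \left(-305\right) 3 = -915$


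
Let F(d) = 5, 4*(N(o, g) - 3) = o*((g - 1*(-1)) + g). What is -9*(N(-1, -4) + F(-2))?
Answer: -351/4 ≈ -87.750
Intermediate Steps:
N(o, g) = 3 + o*(1 + 2*g)/4 (N(o, g) = 3 + (o*((g - 1*(-1)) + g))/4 = 3 + (o*((g + 1) + g))/4 = 3 + (o*((1 + g) + g))/4 = 3 + (o*(1 + 2*g))/4 = 3 + o*(1 + 2*g)/4)
-9*(N(-1, -4) + F(-2)) = -9*((3 + (¼)*(-1) + (½)*(-4)*(-1)) + 5) = -9*((3 - ¼ + 2) + 5) = -9*(19/4 + 5) = -9*39/4 = -351/4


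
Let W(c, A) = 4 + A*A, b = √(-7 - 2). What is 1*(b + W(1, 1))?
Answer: 5 + 3*I ≈ 5.0 + 3.0*I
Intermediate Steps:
b = 3*I (b = √(-9) = 3*I ≈ 3.0*I)
W(c, A) = 4 + A²
1*(b + W(1, 1)) = 1*(3*I + (4 + 1²)) = 1*(3*I + (4 + 1)) = 1*(3*I + 5) = 1*(5 + 3*I) = 5 + 3*I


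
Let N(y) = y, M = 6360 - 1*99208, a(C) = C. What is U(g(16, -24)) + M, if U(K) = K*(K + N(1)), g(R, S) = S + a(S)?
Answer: -90592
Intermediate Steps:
M = -92848 (M = 6360 - 99208 = -92848)
g(R, S) = 2*S (g(R, S) = S + S = 2*S)
U(K) = K*(1 + K) (U(K) = K*(K + 1) = K*(1 + K))
U(g(16, -24)) + M = (2*(-24))*(1 + 2*(-24)) - 92848 = -48*(1 - 48) - 92848 = -48*(-47) - 92848 = 2256 - 92848 = -90592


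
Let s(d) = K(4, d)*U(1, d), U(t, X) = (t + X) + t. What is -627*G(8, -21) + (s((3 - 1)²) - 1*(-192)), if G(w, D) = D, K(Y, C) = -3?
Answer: 13341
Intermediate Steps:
U(t, X) = X + 2*t (U(t, X) = (X + t) + t = X + 2*t)
s(d) = -6 - 3*d (s(d) = -3*(d + 2*1) = -3*(d + 2) = -3*(2 + d) = -6 - 3*d)
-627*G(8, -21) + (s((3 - 1)²) - 1*(-192)) = -627*(-21) + ((-6 - 3*(3 - 1)²) - 1*(-192)) = 13167 + ((-6 - 3*2²) + 192) = 13167 + ((-6 - 3*4) + 192) = 13167 + ((-6 - 12) + 192) = 13167 + (-18 + 192) = 13167 + 174 = 13341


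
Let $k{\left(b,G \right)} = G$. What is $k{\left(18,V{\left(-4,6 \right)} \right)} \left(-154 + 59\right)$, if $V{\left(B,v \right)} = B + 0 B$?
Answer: $380$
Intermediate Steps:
$V{\left(B,v \right)} = B$ ($V{\left(B,v \right)} = B + 0 = B$)
$k{\left(18,V{\left(-4,6 \right)} \right)} \left(-154 + 59\right) = - 4 \left(-154 + 59\right) = \left(-4\right) \left(-95\right) = 380$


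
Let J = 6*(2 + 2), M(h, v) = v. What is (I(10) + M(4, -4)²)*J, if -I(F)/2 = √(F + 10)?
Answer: 384 - 96*√5 ≈ 169.34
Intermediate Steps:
I(F) = -2*√(10 + F) (I(F) = -2*√(F + 10) = -2*√(10 + F))
J = 24 (J = 6*4 = 24)
(I(10) + M(4, -4)²)*J = (-2*√(10 + 10) + (-4)²)*24 = (-4*√5 + 16)*24 = (16 - 4*√5)*24 = 384 - 96*√5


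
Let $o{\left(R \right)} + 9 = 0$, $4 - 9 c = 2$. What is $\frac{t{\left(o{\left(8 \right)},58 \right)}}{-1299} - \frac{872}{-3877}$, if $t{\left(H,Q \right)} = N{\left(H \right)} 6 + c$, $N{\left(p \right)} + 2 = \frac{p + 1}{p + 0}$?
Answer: $\frac{10419418}{45326007} \approx 0.22988$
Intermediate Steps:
$c = \frac{2}{9}$ ($c = \frac{4}{9} - \frac{2}{9} = \frac{2}{9} \approx 0.22222$)
$o{\left(R \right)} = -9$ ($o{\left(R \right)} = -9 + 0 = -9$)
$N{\left(p \right)} = -2 + \frac{1 + p}{p}$ ($N{\left(p \right)} = -2 + \frac{p + 1}{p + 0} = -2 + \frac{1 + p}{p}$)
$t{\left(H,Q \right)} = \frac{2}{9} + \frac{6 \left(1 - H\right)}{H}$ ($t{\left(H,Q \right)} = \frac{1 - H}{H} 6 + \frac{2}{9} = \frac{6 \left(1 - H\right)}{H} + \frac{2}{9} = \frac{2}{9} + \frac{6 \left(1 - H\right)}{H}$)
$\frac{t{\left(o{\left(8 \right)},58 \right)}}{-1299} - \frac{872}{-3877} = \frac{- \frac{52}{9} + \frac{6}{-9}}{-1299} - \frac{872}{-3877} = \left(- \frac{52}{9} + 6 \left(- \frac{1}{9}\right)\right) \left(- \frac{1}{1299}\right) - - \frac{872}{3877} = \left(- \frac{52}{9} - \frac{2}{3}\right) \left(- \frac{1}{1299}\right) + \frac{872}{3877} = \left(- \frac{58}{9}\right) \left(- \frac{1}{1299}\right) + \frac{872}{3877} = \frac{58}{11691} + \frac{872}{3877} = \frac{10419418}{45326007}$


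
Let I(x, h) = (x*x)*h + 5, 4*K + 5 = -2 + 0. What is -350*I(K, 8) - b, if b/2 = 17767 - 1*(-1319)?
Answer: -48497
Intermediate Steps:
K = -7/4 (K = -5/4 + (-2 + 0)/4 = -5/4 + (¼)*(-2) = -5/4 - ½ = -7/4 ≈ -1.7500)
I(x, h) = 5 + h*x² (I(x, h) = x²*h + 5 = h*x² + 5 = 5 + h*x²)
b = 38172 (b = 2*(17767 - 1*(-1319)) = 2*(17767 + 1319) = 2*19086 = 38172)
-350*I(K, 8) - b = -350*(5 + 8*(-7/4)²) - 1*38172 = -350*(5 + 8*(49/16)) - 38172 = -350*(5 + 49/2) - 38172 = -350*59/2 - 38172 = -10325 - 38172 = -48497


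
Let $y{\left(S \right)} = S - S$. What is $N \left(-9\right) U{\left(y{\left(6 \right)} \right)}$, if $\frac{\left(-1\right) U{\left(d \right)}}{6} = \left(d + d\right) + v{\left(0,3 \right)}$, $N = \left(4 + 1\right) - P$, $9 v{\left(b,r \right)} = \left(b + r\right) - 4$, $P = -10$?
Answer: $-90$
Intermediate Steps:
$y{\left(S \right)} = 0$
$v{\left(b,r \right)} = - \frac{4}{9} + \frac{b}{9} + \frac{r}{9}$ ($v{\left(b,r \right)} = \frac{\left(b + r\right) - 4}{9} = \frac{-4 + b + r}{9} = - \frac{4}{9} + \frac{b}{9} + \frac{r}{9}$)
$N = 15$ ($N = \left(4 + 1\right) - -10 = 5 + 10 = 15$)
$U{\left(d \right)} = \frac{2}{3} - 12 d$ ($U{\left(d \right)} = - 6 \left(\left(d + d\right) + \left(- \frac{4}{9} + \frac{1}{9} \cdot 0 + \frac{1}{9} \cdot 3\right)\right) = - 6 \left(2 d + \left(- \frac{4}{9} + 0 + \frac{1}{3}\right)\right) = - 6 \left(2 d - \frac{1}{9}\right) = - 6 \left(- \frac{1}{9} + 2 d\right) = \frac{2}{3} - 12 d$)
$N \left(-9\right) U{\left(y{\left(6 \right)} \right)} = 15 \left(-9\right) \left(\frac{2}{3} - 0\right) = - 135 \left(\frac{2}{3} + 0\right) = \left(-135\right) \frac{2}{3} = -90$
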